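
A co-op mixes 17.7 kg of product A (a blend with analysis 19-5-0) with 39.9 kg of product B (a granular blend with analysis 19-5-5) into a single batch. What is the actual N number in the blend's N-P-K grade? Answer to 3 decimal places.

19.000% N

Total mass = 17.7 + 39.9 = 57.6 kg.
N mass = 19%×17.7 + 19%×39.9 = 10.944 kg.
% N = 10.944 / 57.6 = 19%.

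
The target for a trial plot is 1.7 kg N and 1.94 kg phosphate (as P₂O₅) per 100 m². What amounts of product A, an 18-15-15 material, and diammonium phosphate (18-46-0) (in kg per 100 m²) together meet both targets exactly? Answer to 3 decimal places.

Let a = kg of product A, b = kg of diammonium phosphate (per 100 m²).
N: 0.18·a + 0.18·b = 1.7
P₂O₅: 0.15·a + 0.46·b = 1.94
Eliminate b: (row1) − 0.18/0.46·(row2) → 0.121304·a = 0.94087, so a = 7.75627.
Then b = (1.94 − 0.15·7.75627) / 0.46 = 1.68817.

7.756 kg product A, 1.688 kg diammonium phosphate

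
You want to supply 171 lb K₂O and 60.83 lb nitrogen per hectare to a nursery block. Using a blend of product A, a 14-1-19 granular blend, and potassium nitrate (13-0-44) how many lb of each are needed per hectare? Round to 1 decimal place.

Per-hectare balance (a = product A, b = potassium nitrate):
K₂O: 0.19·a + 0.44·b = 171
N: 0.14·a + 0.13·b = 60.83
From row1: a = (171 − 0.44·b) / 0.19.
Into row2: 0.14·(171 − 0.44·b)/0.19 + 0.13·b = 60.83 → b = 335.564, a = 122.905.

122.9 lb product A, 335.6 lb potassium nitrate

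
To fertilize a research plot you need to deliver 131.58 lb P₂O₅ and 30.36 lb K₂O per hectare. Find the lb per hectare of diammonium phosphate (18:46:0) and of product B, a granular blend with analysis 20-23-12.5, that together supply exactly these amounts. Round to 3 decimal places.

Let a = lb of diammonium phosphate, b = lb of product B (per hectare).
P₂O₅: 0.46·a + 0.23·b = 131.58
K₂O: 0·a + 0.125·b = 30.36
Solving simultaneously: a = 164.60348, b = 242.88.

164.603 lb diammonium phosphate, 242.880 lb product B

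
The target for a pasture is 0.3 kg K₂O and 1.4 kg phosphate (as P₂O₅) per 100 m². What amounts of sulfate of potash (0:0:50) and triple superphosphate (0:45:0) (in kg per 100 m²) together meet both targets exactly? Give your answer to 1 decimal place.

With a, b = kg per 100 m² of sulfate of potash and triple superphosphate:
K₂O: 0.5·a + 0·b = 0.3
P₂O₅: 0·a + 0.45·b = 1.4
Solving simultaneously: a = 0.6, b = 3.11111.

0.6 kg sulfate of potash, 3.1 kg triple superphosphate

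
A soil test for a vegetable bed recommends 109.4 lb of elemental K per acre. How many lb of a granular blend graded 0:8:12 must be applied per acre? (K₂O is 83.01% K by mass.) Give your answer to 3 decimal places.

1098.261 lb of product per acre

As K₂O: 109.4 / 0.8301 = 131.791 lb per acre.
Product per acre = 131.791 / 12% = 1098.2613 lb.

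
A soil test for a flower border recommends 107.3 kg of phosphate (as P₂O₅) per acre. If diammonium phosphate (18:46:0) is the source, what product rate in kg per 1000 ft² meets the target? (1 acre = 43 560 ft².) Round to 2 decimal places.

5.35 kg of product per thousand sq ft

Product per acre = 107.3 / 46% = 233.261 kg.
Convert to per 1000 ft²: 233.261 × 0.0229568 = 5.35493 kg.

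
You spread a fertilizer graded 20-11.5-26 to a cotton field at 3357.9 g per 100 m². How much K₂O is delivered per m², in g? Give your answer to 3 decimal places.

K₂O per 100 m² = 3357.9 × 26% = 873.054 g.
Convert to per m²: 873.054 × 0.01 = 8.73054 g.

8.731 g K₂O per sq m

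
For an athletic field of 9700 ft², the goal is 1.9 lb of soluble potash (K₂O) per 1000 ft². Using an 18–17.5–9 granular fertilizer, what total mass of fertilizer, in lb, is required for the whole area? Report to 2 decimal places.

Product per 1000 ft² = 1.9 / 9% = 21.1111 lb.
Total product = 21.1111 × 9700 / 1000 = 204.778 lb.

204.78 lb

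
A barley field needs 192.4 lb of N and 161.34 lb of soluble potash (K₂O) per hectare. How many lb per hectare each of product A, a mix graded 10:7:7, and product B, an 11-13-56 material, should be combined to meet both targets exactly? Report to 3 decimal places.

1863.284 lb product A, 55.197 lb product B

With a, b = lb per hectare of product A and product B:
N: 0.1·a + 0.11·b = 192.4
K₂O: 0.07·a + 0.56·b = 161.34
Eliminate a: (row1) − 0.1/0.07·(row2) → -0.69·b = -38.0857, so b = 55.1967.
Back-substitute: a = (192.4 − 0.11·55.1967) / 0.1 = 1863.2836.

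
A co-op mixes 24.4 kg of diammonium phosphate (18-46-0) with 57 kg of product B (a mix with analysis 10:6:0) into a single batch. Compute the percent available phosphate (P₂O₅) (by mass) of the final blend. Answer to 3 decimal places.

17.990% P₂O₅

Total mass = 24.4 + 57 = 81.4 kg.
P₂O₅ mass = 46%×24.4 + 6%×57 = 14.644 kg.
% P₂O₅ = 14.644 / 81.4 = 17.9902%.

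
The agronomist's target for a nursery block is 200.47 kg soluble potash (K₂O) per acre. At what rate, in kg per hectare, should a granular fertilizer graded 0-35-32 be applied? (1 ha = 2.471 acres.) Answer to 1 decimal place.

1548.0 kg of product per hectare

Product per acre = 200.47 / 32% = 626.469 kg.
Convert to per hectare: 626.469 × 2.471 = 1548.004 kg.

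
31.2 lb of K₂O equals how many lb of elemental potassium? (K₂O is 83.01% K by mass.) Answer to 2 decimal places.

25.90 lb K

K = 31.2 × 0.8301 = 25.8991 lb.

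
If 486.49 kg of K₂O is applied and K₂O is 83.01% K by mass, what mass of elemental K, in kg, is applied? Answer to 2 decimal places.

K = 486.49 × 0.8301 = 403.835 kg.

403.84 kg K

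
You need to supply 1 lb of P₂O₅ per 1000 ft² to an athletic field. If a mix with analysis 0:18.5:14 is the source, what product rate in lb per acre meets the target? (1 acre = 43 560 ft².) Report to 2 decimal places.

Product per 1000 ft² = 1 / 18.5% = 5.40541 lb.
Convert to per acre: 5.40541 × 43.56 = 235.459 lb.

235.46 lb of product per acre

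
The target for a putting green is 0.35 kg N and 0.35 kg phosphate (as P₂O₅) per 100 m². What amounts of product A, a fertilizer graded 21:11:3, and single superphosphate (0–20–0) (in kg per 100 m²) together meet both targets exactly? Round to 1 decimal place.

1.7 kg product A, 0.8 kg single superphosphate

Let a = kg of product A, b = kg of single superphosphate (per 100 m²).
N: 0.21·a + 0·b = 0.35
P₂O₅: 0.11·a + 0.2·b = 0.35
From row1: a = (0.35 − 0·b) / 0.21.
Into row2: 0.11·(0.35 − 0·b)/0.21 + 0.2·b = 0.35 → b = 0.833333, a = 1.66667.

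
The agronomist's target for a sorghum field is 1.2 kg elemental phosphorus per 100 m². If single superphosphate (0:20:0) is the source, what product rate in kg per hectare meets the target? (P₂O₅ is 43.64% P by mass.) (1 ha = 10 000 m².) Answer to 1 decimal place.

1374.9 kg of product per hectare

As P₂O₅: 1.2 / 0.4364 = 2.74977 kg per 100 m².
Product per 100 m² = 2.74977 / 20% = 13.7489 kg.
Convert to per hectare: 13.7489 × 100 = 1374.89 kg.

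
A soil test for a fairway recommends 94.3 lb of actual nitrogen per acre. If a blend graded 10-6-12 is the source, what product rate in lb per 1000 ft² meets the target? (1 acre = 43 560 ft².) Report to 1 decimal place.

21.6 lb of product per thousand sq ft

Product per acre = 94.3 / 10% = 943 lb.
Convert to per 1000 ft²: 943 × 0.0229568 = 21.6483 lb.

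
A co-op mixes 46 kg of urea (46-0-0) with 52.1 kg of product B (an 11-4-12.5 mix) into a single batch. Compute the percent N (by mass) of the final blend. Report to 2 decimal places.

Total mass = 46 + 52.1 = 98.1 kg.
N mass = 46%×46 + 11%×52.1 = 26.891 kg.
% N = 26.891 / 98.1 = 27.4118%.

27.41% N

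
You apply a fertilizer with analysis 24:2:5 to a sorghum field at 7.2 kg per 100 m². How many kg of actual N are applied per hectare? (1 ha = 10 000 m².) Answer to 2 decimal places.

nitrogen per 100 m² = 7.2 × 24% = 1.728 kg.
Convert to per hectare: 1.728 × 100 = 172.8 kg.

172.80 kg N per hectare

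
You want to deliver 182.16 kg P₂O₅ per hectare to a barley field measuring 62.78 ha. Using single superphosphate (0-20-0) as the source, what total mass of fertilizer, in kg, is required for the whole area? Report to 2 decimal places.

Product per hectare = 182.16 / 20% = 910.8 kg.
Total product = 910.8 × 62.78 = 57180.024 kg.

57180.02 kg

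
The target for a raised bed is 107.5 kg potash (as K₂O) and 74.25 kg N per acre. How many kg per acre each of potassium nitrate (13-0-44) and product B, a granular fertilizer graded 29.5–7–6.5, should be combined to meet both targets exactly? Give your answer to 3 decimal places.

Let a = kg of potassium nitrate, b = kg of product B (per acre).
K₂O: 0.44·a + 0.065·b = 107.5
N: 0.13·a + 0.295·b = 74.25
Eliminate b: (row1) − 0.065/0.295·(row2) → 0.411356·a = 91.1398, so a = 221.5595.
Then b = (74.25 − 0.13·221.5595) / 0.295 = 154.0585.

221.560 kg potassium nitrate, 154.059 kg product B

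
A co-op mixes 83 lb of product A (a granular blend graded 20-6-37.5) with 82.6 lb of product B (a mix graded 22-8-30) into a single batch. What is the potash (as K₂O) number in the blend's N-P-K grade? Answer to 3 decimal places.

Total mass = 83 + 82.6 = 165.6 lb.
K₂O mass = 37.5%×83 + 30%×82.6 = 55.905 lb.
% K₂O = 55.905 / 165.6 = 33.7591%.

33.759% K₂O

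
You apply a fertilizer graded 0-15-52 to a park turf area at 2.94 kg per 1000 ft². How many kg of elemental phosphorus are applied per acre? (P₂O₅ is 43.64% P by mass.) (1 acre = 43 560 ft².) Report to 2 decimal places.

8.38 kg P per acre

P₂O₅ per 1000 ft² = 2.94 × 15% = 0.441 kg.
Elemental P = 0.441 × 0.4364 = 0.192452 kg per 1000 ft².
Convert to per acre: 0.192452 × 43.56 = 8.38323 kg.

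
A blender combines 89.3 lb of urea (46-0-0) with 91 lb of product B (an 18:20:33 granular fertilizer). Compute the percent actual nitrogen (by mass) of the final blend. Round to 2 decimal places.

Total mass = 89.3 + 91 = 180.3 lb.
N mass = 46%×89.3 + 18%×91 = 57.458 lb.
% N = 57.458 / 180.3 = 31.868%.

31.87% N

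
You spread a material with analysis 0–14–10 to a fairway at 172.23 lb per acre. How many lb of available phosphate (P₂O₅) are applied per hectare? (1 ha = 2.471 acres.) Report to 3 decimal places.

59.581 lb P₂O₅ per hectare

P₂O₅ per acre = 172.23 × 14% = 24.1122 lb.
Convert to per hectare: 24.1122 × 2.471 = 59.5812 lb.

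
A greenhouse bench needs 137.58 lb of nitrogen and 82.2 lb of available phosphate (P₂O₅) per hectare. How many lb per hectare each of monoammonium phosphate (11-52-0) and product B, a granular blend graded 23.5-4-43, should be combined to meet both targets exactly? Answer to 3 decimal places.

With a, b = lb per hectare of monoammonium phosphate and product B:
N: 0.11·a + 0.235·b = 137.58
P₂O₅: 0.52·a + 0.04·b = 82.2
Solving simultaneously: a = 117.2649, b = 530.5569.

117.265 lb monoammonium phosphate, 530.557 lb product B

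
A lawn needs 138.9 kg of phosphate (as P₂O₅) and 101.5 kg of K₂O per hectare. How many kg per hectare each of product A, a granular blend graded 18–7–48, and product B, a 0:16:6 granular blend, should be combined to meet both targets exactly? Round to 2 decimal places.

With a, b = kg per hectare of product A and product B:
P₂O₅: 0.07·a + 0.16·b = 138.9
K₂O: 0.48·a + 0.06·b = 101.5
Solving simultaneously: a = 108.898, b = 820.482.

108.90 kg product A, 820.48 kg product B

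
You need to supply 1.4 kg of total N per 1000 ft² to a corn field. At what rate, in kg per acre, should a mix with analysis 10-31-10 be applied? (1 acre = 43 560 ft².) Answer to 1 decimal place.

609.8 kg of product per acre

Product per 1000 ft² = 1.4 / 10% = 14 kg.
Convert to per acre: 14 × 43.56 = 609.84 kg.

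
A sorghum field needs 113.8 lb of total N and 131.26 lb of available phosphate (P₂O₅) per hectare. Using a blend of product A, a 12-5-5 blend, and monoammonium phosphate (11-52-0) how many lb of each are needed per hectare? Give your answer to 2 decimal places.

786.25 lb product A, 176.82 lb monoammonium phosphate

Per-hectare balance (a = product A, b = monoammonium phosphate):
N: 0.12·a + 0.11·b = 113.8
P₂O₅: 0.05·a + 0.52·b = 131.26
Eliminate b: (row1) − 0.11/0.52·(row2) → 0.109423·a = 86.0335, so a = 786.246.
Then b = (131.26 − 0.05·786.246) / 0.52 = 176.822.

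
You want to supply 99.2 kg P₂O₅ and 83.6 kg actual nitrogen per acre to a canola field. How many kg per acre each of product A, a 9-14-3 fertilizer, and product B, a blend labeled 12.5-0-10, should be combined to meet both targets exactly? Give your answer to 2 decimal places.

Let a = kg of product A, b = kg of product B (per acre).
P₂O₅: 0.14·a + 0·b = 99.2
N: 0.09·a + 0.125·b = 83.6
Eliminate a: (row1) − 0.14/0.09·(row2) → -0.194444·b = -30.8444, so b = 158.629.
Back-substitute: a = (99.2 − 0·158.629) / 0.14 = 708.571.

708.57 kg product A, 158.63 kg product B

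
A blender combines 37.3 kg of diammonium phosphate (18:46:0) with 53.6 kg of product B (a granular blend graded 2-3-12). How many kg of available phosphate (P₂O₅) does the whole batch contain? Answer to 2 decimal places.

P₂O₅ mass = 46%×37.3 + 3%×53.6 = 18.766 kg.

18.77 kg P₂O₅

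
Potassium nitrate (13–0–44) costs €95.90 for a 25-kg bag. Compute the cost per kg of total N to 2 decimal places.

N in bag = 25 × 13% = 3.25 kg.
Cost per kg N = €95.90 / 3.25 = €29.5077.

€29.51 per kg N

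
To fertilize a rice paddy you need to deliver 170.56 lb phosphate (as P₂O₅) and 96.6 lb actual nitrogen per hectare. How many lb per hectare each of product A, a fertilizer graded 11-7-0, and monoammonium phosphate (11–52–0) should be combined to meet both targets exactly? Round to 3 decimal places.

635.766 lb product A, 242.416 lb monoammonium phosphate

Let a = lb of product A, b = lb of monoammonium phosphate (per hectare).
P₂O₅: 0.07·a + 0.52·b = 170.56
N: 0.11·a + 0.11·b = 96.6
Eliminate b: (row1) − 0.52/0.11·(row2) → -0.45·a = -286.095, so a = 635.7657.
Then b = (96.6 − 0.11·635.7657) / 0.11 = 242.4162.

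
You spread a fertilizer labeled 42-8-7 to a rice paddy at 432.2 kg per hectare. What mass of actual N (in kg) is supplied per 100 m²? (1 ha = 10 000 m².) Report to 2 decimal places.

nitrogen per hectare = 432.2 × 42% = 181.524 kg.
Convert to per 100 m²: 181.524 × 0.01 = 1.81524 kg.

1.82 kg N per hundred sq m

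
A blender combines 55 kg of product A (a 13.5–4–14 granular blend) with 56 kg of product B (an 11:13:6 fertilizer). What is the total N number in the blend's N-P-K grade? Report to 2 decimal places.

Total mass = 55 + 56 = 111 kg.
N mass = 13.5%×55 + 11%×56 = 13.585 kg.
% N = 13.585 / 111 = 12.2387%.

12.24% N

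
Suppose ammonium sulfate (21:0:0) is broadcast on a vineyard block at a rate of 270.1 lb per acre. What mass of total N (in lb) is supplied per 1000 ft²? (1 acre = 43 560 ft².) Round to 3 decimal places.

1.302 lb N per thousand sq ft

nitrogen per acre = 270.1 × 21% = 56.721 lb.
Convert to per 1000 ft²: 56.721 × 0.0229568 = 1.30213 lb.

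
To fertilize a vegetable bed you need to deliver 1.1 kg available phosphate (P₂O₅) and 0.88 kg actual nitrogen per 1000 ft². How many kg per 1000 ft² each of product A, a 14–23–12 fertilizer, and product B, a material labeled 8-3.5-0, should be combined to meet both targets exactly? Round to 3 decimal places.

Let a = kg of product A, b = kg of product B (per 1000 ft²).
P₂O₅: 0.23·a + 0.035·b = 1.1
N: 0.14·a + 0.08·b = 0.88
Eliminate b: (row1) − 0.035/0.08·(row2) → 0.16875·a = 0.715, so a = 4.23704.
Then b = (0.88 − 0.14·4.23704) / 0.08 = 3.58519.

4.237 kg product A, 3.585 kg product B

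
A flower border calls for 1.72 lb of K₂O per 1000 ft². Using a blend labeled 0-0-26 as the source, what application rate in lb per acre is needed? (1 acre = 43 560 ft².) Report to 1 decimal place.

Product per 1000 ft² = 1.72 / 26% = 6.61538 lb.
Convert to per acre: 6.61538 × 43.56 = 288.166 lb.

288.2 lb of product per acre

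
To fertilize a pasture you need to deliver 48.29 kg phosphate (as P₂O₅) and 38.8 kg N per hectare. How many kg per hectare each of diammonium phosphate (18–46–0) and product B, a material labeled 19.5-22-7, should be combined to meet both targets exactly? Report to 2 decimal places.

Per-hectare balance (a = diammonium phosphate, b = product B):
P₂O₅: 0.46·a + 0.22·b = 48.29
N: 0.18·a + 0.195·b = 38.8
Eliminate b: (row1) − 0.22/0.195·(row2) → 0.256923·a = 4.51564, so a = 17.5758.
Then b = (38.8 − 0.18·17.5758) / 0.195 = 182.7505.

17.58 kg diammonium phosphate, 182.75 kg product B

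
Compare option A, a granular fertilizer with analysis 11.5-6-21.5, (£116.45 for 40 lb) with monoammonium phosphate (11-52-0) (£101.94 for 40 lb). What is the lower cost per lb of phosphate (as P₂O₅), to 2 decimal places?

£4.90 per lb P₂O₅ (monoammonium phosphate)

option A: P₂O₅ per bag = 40 × 6% = 2.4 lb; cost = 116.45 / 2.4 = £48.5208/lb P₂O₅.
monoammonium phosphate: P₂O₅ per bag = 40 × 52% = 20.8 lb; cost = 101.94 / 20.8 = £4.9010/lb P₂O₅.
monoammonium phosphate is cheaper.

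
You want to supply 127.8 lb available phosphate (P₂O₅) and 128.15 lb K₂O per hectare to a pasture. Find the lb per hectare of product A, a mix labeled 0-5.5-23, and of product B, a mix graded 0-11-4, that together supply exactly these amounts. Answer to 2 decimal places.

388.94 lb product A, 967.35 lb product B

Let a = lb of product A, b = lb of product B (per hectare).
P₂O₅: 0.055·a + 0.11·b = 127.8
K₂O: 0.23·a + 0.04·b = 128.15
Eliminate a: (row1) − 0.055/0.23·(row2) → 0.100435·b = 97.1554, so b = 967.348.
Back-substitute: a = (127.8 − 0.11·967.348) / 0.055 = 388.939.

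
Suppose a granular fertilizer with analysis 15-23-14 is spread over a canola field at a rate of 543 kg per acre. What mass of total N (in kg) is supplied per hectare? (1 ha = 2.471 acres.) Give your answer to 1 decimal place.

201.3 kg N per hectare

nitrogen per acre = 543 × 15% = 81.45 kg.
Convert to per hectare: 81.45 × 2.471 = 201.263 kg.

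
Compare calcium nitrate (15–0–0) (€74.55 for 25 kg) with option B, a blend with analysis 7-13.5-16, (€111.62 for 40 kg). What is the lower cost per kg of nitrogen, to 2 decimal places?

calcium nitrate: N per bag = 25 × 15% = 3.75 kg; cost = 74.55 / 3.75 = €19.8800/kg N.
option B: N per bag = 40 × 7% = 2.8 kg; cost = 111.62 / 2.8 = €39.8643/kg N.
calcium nitrate is cheaper.

€19.88 per kg N (calcium nitrate)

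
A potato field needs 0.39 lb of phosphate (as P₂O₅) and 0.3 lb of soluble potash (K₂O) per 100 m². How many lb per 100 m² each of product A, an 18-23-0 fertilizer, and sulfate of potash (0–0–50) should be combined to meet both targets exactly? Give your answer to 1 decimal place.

1.7 lb product A, 0.6 lb sulfate of potash

Let a = lb of product A, b = lb of sulfate of potash (per 100 m²).
P₂O₅: 0.23·a + 0·b = 0.39
K₂O: 0·a + 0.5·b = 0.3
Solving simultaneously: a = 1.69565, b = 0.6.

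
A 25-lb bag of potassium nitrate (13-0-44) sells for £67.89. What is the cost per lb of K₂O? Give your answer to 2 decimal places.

£6.17 per lb K₂O

K₂O in bag = 25 × 44% = 11 lb.
Cost per lb K₂O = £67.89 / 11 = £6.1718.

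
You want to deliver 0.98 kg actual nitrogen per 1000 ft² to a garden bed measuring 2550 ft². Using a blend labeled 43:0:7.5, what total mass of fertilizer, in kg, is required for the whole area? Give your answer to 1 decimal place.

5.8 kg

Product per 1000 ft² = 0.98 / 43% = 2.27907 kg.
Total product = 2.27907 × 2550 / 1000 = 5.81163 kg.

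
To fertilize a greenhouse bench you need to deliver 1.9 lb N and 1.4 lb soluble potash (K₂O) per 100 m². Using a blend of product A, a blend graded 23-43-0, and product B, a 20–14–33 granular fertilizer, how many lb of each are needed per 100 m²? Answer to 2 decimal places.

4.57 lb product A, 4.24 lb product B

Let a = lb of product A, b = lb of product B (per 100 m²).
N: 0.23·a + 0.2·b = 1.9
K₂O: 0·a + 0.33·b = 1.4
Solving simultaneously: a = 4.57181, b = 4.24242.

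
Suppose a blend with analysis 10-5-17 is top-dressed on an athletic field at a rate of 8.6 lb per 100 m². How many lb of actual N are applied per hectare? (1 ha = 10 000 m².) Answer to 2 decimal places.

86.00 lb N per hectare

nitrogen per 100 m² = 8.6 × 10% = 0.86 lb.
Convert to per hectare: 0.86 × 100 = 86 lb.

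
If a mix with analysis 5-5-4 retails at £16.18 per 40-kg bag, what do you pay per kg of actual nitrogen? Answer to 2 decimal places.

£8.09 per kg N

N in bag = 40 × 5% = 2 kg.
Cost per kg N = £16.18 / 2 = £8.0900.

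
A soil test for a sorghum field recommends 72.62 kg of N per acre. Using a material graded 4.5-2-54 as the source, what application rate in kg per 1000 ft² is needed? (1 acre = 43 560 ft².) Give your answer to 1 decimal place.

37.0 kg of product per thousand sq ft

Product per acre = 72.62 / 4.5% = 1613.78 kg.
Convert to per 1000 ft²: 1613.78 × 0.0229568 = 37.0472 kg.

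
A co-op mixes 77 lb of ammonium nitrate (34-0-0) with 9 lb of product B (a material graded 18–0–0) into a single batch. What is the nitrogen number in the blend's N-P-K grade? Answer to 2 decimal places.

Total mass = 77 + 9 = 86 lb.
N mass = 34%×77 + 18%×9 = 27.8 lb.
% N = 27.8 / 86 = 32.3256%.

32.33% N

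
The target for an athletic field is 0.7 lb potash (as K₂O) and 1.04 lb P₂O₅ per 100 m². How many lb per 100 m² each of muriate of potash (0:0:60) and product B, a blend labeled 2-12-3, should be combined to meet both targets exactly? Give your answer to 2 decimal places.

0.73 lb muriate of potash, 8.67 lb product B

Let a = lb of muriate of potash, b = lb of product B (per 100 m²).
K₂O: 0.6·a + 0.03·b = 0.7
P₂O₅: 0·a + 0.12·b = 1.04
Solving simultaneously: a = 0.733333, b = 8.66667.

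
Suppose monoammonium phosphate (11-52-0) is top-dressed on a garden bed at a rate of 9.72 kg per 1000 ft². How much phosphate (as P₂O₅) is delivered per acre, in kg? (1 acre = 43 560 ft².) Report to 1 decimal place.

P₂O₅ per 1000 ft² = 9.72 × 52% = 5.0544 kg.
Convert to per acre: 5.0544 × 43.56 = 220.17 kg.

220.2 kg P₂O₅ per acre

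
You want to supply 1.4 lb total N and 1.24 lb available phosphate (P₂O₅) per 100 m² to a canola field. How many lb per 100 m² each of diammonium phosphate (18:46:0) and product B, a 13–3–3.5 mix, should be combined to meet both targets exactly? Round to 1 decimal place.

2.2 lb diammonium phosphate, 7.7 lb product B

Let a = lb of diammonium phosphate, b = lb of product B (per 100 m²).
N: 0.18·a + 0.13·b = 1.4
P₂O₅: 0.46·a + 0.03·b = 1.24
Solving simultaneously: a = 2.19118, b = 7.73529.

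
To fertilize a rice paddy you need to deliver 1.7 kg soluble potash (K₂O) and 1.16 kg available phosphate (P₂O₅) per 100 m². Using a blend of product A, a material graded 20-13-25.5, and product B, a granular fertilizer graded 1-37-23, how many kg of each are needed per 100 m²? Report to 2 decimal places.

Let a = kg of product A, b = kg of product B (per 100 m²).
K₂O: 0.255·a + 0.23·b = 1.7
P₂O₅: 0.13·a + 0.37·b = 1.16
From row1: a = (1.7 − 0.23·b) / 0.255.
Into row2: 0.13·(1.7 − 0.23·b)/0.255 + 0.37·b = 1.16 → b = 1.16059, a = 5.61986.

5.62 kg product A, 1.16 kg product B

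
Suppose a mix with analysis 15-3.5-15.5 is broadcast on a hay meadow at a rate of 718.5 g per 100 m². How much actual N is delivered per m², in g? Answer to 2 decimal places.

nitrogen per 100 m² = 718.5 × 15% = 107.775 g.
Convert to per m²: 107.775 × 0.01 = 1.07775 g.

1.08 g N per sq m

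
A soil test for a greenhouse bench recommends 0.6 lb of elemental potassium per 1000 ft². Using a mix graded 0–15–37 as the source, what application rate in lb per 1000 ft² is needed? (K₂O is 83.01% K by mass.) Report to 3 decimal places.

1.954 lb of product per thousand sq ft

As K₂O: 0.6 / 0.8301 = 0.722804 lb per 1000 ft².
Product per 1000 ft² = 0.722804 / 37% = 1.95353 lb.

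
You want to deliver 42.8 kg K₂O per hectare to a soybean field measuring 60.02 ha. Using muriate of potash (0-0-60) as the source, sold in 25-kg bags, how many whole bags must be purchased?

Product per hectare = 42.8 / 60% = 71.3333 kg.
Total product = 71.3333 × 60.02 = 4281.43 kg.
Bags = ⌈4281.43 / 25⌉ = 172.

172 bags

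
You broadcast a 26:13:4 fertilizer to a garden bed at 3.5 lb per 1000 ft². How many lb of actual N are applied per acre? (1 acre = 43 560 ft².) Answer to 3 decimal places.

39.640 lb N per acre

nitrogen per 1000 ft² = 3.5 × 26% = 0.91 lb.
Convert to per acre: 0.91 × 43.56 = 39.6396 lb.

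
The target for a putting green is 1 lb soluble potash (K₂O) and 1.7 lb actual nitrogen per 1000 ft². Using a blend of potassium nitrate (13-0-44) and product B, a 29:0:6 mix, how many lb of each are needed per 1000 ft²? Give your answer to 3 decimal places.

With a, b = lb per 1000 ft² of potassium nitrate and product B:
K₂O: 0.44·a + 0.06·b = 1
N: 0.13·a + 0.29·b = 1.7
From row1: a = (1 − 0.06·b) / 0.44.
Into row2: 0.13·(1 − 0.06·b)/0.44 + 0.29·b = 1.7 → b = 5.1586, a = 1.56928.

1.569 lb potassium nitrate, 5.159 lb product B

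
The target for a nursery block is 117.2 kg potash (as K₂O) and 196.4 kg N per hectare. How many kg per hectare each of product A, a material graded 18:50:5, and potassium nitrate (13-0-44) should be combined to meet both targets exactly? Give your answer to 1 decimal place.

Per-hectare balance (a = product A, b = potassium nitrate):
K₂O: 0.05·a + 0.44·b = 117.2
N: 0.18·a + 0.13·b = 196.4
Eliminate b: (row1) − 0.44/0.13·(row2) → -0.559231·a = -547.538, so a = 979.092.
Then b = (196.4 − 0.18·979.092) / 0.13 = 155.103.

979.1 kg product A, 155.1 kg potassium nitrate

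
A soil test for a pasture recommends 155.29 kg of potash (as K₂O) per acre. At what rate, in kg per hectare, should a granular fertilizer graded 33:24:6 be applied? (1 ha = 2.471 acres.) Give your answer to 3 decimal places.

6395.360 kg of product per hectare

Product per acre = 155.29 / 6% = 2588.17 kg.
Convert to per hectare: 2588.17 × 2.471 = 6395.3598 kg.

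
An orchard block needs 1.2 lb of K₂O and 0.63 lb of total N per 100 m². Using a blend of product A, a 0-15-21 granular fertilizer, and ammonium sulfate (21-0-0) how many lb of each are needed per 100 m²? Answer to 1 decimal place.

Let a = lb of product A, b = lb of ammonium sulfate (per 100 m²).
K₂O: 0.21·a + 0·b = 1.2
N: 0·a + 0.21·b = 0.63
Solving simultaneously: a = 5.71429, b = 3.

5.7 lb product A, 3.0 lb ammonium sulfate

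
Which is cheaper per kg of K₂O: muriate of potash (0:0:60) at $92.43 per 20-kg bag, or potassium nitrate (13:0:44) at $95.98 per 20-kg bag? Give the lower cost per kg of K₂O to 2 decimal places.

muriate of potash: K₂O per bag = 20 × 60% = 12 kg; cost = 92.43 / 12 = $7.7025/kg K₂O.
potassium nitrate: K₂O per bag = 20 × 44% = 8.8 kg; cost = 95.98 / 8.8 = $10.9068/kg K₂O.
muriate of potash is cheaper.

$7.70 per kg K₂O (muriate of potash)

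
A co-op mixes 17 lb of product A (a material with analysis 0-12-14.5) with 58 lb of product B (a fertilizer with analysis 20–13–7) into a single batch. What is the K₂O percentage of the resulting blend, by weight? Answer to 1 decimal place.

Total mass = 17 + 58 = 75 lb.
K₂O mass = 14.5%×17 + 7%×58 = 6.525 lb.
% K₂O = 6.525 / 75 = 8.7%.

8.7% K₂O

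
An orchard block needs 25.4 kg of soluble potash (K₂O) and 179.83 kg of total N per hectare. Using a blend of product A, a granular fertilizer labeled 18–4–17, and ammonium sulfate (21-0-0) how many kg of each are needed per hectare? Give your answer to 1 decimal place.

Per-hectare balance (a = product A, b = ammonium sulfate):
K₂O: 0.17·a + 0·b = 25.4
N: 0.18·a + 0.21·b = 179.83
Eliminate a: (row1) − 0.17/0.18·(row2) → -0.198333·b = -144.439, so b = 728.266.
Back-substitute: a = (25.4 − 0·728.266) / 0.17 = 149.412.

149.4 kg product A, 728.3 kg ammonium sulfate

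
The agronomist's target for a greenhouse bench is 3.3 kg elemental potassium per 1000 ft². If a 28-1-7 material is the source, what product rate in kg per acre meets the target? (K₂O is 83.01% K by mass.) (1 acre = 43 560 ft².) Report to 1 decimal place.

As K₂O: 3.3 / 0.8301 = 3.97542 kg per 1000 ft².
Product per 1000 ft² = 3.97542 / 7% = 56.7918 kg.
Convert to per acre: 56.7918 × 43.56 = 2473.84997 kg.

2473.8 kg of product per acre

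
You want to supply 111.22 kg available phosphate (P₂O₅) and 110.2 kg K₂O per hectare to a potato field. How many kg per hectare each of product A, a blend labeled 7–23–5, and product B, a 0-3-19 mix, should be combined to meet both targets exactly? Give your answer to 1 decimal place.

422.4 kg product A, 468.8 kg product B

With a, b = kg per hectare of product A and product B:
P₂O₅: 0.23·a + 0.03·b = 111.22
K₂O: 0.05·a + 0.19·b = 110.2
Eliminate a: (row1) − 0.23/0.05·(row2) → -0.844·b = -395.7, so b = 468.839.
Back-substitute: a = (111.22 − 0.03·468.839) / 0.23 = 422.412.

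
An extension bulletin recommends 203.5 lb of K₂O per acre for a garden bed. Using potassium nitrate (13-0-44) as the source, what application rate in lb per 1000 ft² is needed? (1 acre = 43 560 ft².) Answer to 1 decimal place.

Product per acre = 203.5 / 44% = 462.5 lb.
Convert to per 1000 ft²: 462.5 × 0.0229568 = 10.6175 lb.

10.6 lb of product per thousand sq ft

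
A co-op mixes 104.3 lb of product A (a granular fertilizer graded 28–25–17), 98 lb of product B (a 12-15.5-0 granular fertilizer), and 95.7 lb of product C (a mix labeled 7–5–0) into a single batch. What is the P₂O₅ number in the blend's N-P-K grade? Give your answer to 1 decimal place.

Total mass = 104.3 + 98 + 95.7 = 298 lb.
P₂O₅ mass = 25%×104.3 + 15.5%×98 + 5%×95.7 = 46.05 lb.
% P₂O₅ = 46.05 / 298 = 15.453%.

15.5% P₂O₅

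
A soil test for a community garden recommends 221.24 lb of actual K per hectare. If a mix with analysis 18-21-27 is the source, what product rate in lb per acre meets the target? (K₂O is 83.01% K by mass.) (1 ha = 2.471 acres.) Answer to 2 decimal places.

As K₂O: 221.24 / 0.8301 = 266.522 lb per hectare.
Product per hectare = 266.522 / 27% = 987.119 lb.
Convert to per acre: 987.119 × 0.404694 = 399.482 lb.

399.48 lb of product per acre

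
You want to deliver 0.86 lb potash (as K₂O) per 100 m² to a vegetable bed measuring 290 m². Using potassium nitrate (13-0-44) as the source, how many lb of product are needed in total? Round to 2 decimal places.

Product per 100 m² = 0.86 / 44% = 1.95455 lb.
Total product = 1.95455 × 290 / 100 = 5.66818 lb.

5.67 lb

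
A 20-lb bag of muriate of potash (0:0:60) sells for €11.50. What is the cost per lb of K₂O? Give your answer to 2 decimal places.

€0.96 per lb K₂O

K₂O in bag = 20 × 60% = 12 lb.
Cost per lb K₂O = €11.50 / 12 = €0.9583.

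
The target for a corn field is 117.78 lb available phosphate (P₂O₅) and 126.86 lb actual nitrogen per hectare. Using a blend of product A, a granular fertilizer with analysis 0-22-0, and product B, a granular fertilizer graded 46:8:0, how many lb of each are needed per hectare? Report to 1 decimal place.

435.1 lb product A, 275.8 lb product B

With a, b = lb per hectare of product A and product B:
P₂O₅: 0.22·a + 0.08·b = 117.78
N: 0·a + 0.46·b = 126.86
Solving simultaneously: a = 435.079, b = 275.783.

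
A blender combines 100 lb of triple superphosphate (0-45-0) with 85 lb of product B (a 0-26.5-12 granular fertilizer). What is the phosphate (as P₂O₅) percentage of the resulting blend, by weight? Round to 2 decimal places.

Total mass = 100 + 85 = 185 lb.
P₂O₅ mass = 45%×100 + 26.5%×85 = 67.525 lb.
% P₂O₅ = 67.525 / 185 = 36.5%.

36.50% P₂O₅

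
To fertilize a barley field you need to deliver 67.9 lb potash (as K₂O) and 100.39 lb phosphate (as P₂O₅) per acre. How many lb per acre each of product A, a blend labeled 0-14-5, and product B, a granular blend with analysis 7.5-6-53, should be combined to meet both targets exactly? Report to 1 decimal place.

690.1 lb product A, 63.0 lb product B

With a, b = lb per acre of product A and product B:
K₂O: 0.05·a + 0.53·b = 67.9
P₂O₅: 0.14·a + 0.06·b = 100.39
Solving simultaneously: a = 690.066, b = 63.0126.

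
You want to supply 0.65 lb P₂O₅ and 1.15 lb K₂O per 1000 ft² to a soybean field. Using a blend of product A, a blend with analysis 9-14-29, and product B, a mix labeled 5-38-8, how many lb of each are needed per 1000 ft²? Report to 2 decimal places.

Let a = lb of product A, b = lb of product B (per 1000 ft²).
P₂O₅: 0.14·a + 0.38·b = 0.65
K₂O: 0.29·a + 0.08·b = 1.15
From row1: a = (0.65 − 0.38·b) / 0.14.
Into row2: 0.29·(0.65 − 0.38·b)/0.14 + 0.08·b = 1.15 → b = 0.277778, a = 3.88889.

3.89 lb product A, 0.28 lb product B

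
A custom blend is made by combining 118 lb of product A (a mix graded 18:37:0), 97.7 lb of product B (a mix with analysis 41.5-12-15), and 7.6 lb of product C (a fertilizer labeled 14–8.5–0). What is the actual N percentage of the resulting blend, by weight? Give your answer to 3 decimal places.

28.146% N

Total mass = 118 + 97.7 + 7.6 = 223.3 lb.
N mass = 18%×118 + 41.5%×97.7 + 14%×7.6 = 62.8495 lb.
% N = 62.8495 / 223.3 = 28.1458%.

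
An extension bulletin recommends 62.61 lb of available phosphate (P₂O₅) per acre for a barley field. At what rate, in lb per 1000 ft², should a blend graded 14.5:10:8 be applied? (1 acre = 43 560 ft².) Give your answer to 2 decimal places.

14.37 lb of product per thousand sq ft

Product per acre = 62.61 / 10% = 626.1 lb.
Convert to per 1000 ft²: 626.1 × 0.0229568 = 14.3733 lb.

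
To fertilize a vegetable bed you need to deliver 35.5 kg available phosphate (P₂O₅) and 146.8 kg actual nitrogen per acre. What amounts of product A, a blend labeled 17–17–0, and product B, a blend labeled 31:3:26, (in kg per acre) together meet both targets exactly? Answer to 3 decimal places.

Per-acre balance (a = product A, b = product B):
P₂O₅: 0.17·a + 0.03·b = 35.5
N: 0.17·a + 0.31·b = 146.8
Eliminate a: (row1) − 0.17/0.17·(row2) → -0.28·b = -111.3, so b = 397.5.
Back-substitute: a = (35.5 − 0.03·397.5) / 0.17 = 138.67647.

138.676 kg product A, 397.500 kg product B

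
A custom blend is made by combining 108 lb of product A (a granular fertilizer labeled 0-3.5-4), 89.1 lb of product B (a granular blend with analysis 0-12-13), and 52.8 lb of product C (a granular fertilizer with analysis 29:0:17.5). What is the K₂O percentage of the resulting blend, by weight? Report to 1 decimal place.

Total mass = 108 + 89.1 + 52.8 = 249.9 lb.
K₂O mass = 4%×108 + 13%×89.1 + 17.5%×52.8 = 25.143 lb.
% K₂O = 25.143 / 249.9 = 10.0612%.

10.1% K₂O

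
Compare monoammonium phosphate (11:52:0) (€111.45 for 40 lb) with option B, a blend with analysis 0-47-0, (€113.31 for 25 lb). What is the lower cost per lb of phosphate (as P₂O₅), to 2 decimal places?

monoammonium phosphate: P₂O₅ per bag = 40 × 52% = 20.8 lb; cost = 111.45 / 20.8 = €5.3582/lb P₂O₅.
option B: P₂O₅ per bag = 25 × 47% = 11.75 lb; cost = 113.31 / 11.75 = €9.6434/lb P₂O₅.
monoammonium phosphate is cheaper.

€5.36 per lb P₂O₅ (monoammonium phosphate)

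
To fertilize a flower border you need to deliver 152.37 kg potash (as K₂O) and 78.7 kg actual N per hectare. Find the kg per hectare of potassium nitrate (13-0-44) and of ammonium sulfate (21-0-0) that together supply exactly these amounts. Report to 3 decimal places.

346.295 kg potassium nitrate, 160.389 kg ammonium sulfate

Per-hectare balance (a = potassium nitrate, b = ammonium sulfate):
K₂O: 0.44·a + 0·b = 152.37
N: 0.13·a + 0.21·b = 78.7
From row1: a = (152.37 − 0·b) / 0.44.
Into row2: 0.13·(152.37 − 0·b)/0.44 + 0.21·b = 78.7 → b = 160.3885, a = 346.29545.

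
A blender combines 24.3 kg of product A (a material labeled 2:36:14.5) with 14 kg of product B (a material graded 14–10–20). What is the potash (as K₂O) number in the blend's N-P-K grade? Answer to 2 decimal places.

Total mass = 24.3 + 14 = 38.3 kg.
K₂O mass = 14.5%×24.3 + 20%×14 = 6.3235 kg.
% K₂O = 6.3235 / 38.3 = 16.5104%.

16.51% K₂O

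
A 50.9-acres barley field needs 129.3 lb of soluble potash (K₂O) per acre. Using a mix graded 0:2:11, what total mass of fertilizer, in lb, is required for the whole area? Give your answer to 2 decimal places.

59830.64 lb

Product per acre = 129.3 / 11% = 1175.45 lb.
Total product = 1175.45 × 50.9 = 59830.636 lb.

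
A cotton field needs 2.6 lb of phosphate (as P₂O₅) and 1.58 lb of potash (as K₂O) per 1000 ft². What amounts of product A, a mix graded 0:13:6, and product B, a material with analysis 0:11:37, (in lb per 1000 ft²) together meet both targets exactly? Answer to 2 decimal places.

Per-1000 ft² balance (a = product A, b = product B):
P₂O₅: 0.13·a + 0.11·b = 2.6
K₂O: 0.06·a + 0.37·b = 1.58
Solving simultaneously: a = 18.9928, b = 1.19036.

18.99 lb product A, 1.19 lb product B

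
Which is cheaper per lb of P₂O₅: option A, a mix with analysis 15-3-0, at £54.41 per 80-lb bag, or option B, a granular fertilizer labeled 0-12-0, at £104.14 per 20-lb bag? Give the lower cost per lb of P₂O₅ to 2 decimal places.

option A: P₂O₅ per bag = 80 × 3% = 2.4 lb; cost = 54.41 / 2.4 = £22.6708/lb P₂O₅.
option B: P₂O₅ per bag = 20 × 12% = 2.4 lb; cost = 104.14 / 2.4 = £43.3917/lb P₂O₅.
option A is cheaper.

£22.67 per lb P₂O₅ (option A)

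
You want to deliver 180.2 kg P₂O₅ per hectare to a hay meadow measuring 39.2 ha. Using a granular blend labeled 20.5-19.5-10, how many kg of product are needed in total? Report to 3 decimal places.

Product per hectare = 180.2 / 19.5% = 924.103 kg.
Total product = 924.103 × 39.2 = 36224.8205 kg.

36224.821 kg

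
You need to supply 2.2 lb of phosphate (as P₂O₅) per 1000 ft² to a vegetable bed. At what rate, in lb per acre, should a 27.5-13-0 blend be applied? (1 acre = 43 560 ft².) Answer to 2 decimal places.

Product per 1000 ft² = 2.2 / 13% = 16.9231 lb.
Convert to per acre: 16.9231 × 43.56 = 737.169 lb.

737.17 lb of product per acre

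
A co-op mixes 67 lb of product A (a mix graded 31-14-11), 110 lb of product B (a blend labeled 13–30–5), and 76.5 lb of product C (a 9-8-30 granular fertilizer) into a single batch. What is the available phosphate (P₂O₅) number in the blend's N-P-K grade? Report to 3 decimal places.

Total mass = 67 + 110 + 76.5 = 253.5 lb.
P₂O₅ mass = 14%×67 + 30%×110 + 8%×76.5 = 48.5 lb.
% P₂O₅ = 48.5 / 253.5 = 19.1321%.

19.132% P₂O₅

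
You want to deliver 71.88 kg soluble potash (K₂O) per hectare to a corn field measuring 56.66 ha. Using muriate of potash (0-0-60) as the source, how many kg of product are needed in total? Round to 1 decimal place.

Product per hectare = 71.88 / 60% = 119.8 kg.
Total product = 119.8 × 56.66 = 6787.87 kg.

6787.9 kg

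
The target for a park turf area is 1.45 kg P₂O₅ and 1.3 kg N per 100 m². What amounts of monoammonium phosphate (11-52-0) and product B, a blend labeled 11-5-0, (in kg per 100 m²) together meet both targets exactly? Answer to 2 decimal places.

With a, b = kg per 100 m² of monoammonium phosphate and product B:
P₂O₅: 0.52·a + 0.05·b = 1.45
N: 0.11·a + 0.11·b = 1.3
Solving simultaneously: a = 1.82785, b = 9.99033.

1.83 kg monoammonium phosphate, 9.99 kg product B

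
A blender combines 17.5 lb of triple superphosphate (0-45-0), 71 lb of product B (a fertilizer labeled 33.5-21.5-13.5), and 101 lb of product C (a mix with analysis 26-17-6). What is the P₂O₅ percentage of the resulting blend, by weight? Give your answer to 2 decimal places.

21.27% P₂O₅

Total mass = 17.5 + 71 + 101 = 189.5 lb.
P₂O₅ mass = 45%×17.5 + 21.5%×71 + 17%×101 = 40.31 lb.
% P₂O₅ = 40.31 / 189.5 = 21.2718%.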